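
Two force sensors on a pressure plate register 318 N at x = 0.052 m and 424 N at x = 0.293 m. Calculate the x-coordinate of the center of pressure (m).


COP_x = (F1*x1 + F2*x2) / (F1 + F2)
COP_x = (318*0.052 + 424*0.293) / (318 + 424)
Numerator = 140.7680
Denominator = 742
COP_x = 0.1897


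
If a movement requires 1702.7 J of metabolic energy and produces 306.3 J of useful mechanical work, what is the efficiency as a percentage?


eta = (W_mech / E_meta) * 100
eta = (306.3 / 1702.7) * 100
ratio = 0.1799
eta = 17.9891


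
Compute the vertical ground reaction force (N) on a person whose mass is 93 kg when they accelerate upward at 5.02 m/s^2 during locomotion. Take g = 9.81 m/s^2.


GRF = m * (g + a)
GRF = 93 * (9.81 + 5.02)
GRF = 93 * 14.8300
GRF = 1379.1900


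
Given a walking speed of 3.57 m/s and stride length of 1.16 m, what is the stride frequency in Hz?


f = v / stride_length
f = 3.57 / 1.16
f = 3.0776


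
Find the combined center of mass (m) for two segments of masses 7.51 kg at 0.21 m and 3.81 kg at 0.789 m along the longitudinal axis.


COM = (m1*x1 + m2*x2) / (m1 + m2)
COM = (7.51*0.21 + 3.81*0.789) / (7.51 + 3.81)
Numerator = 4.5832
Denominator = 11.3200
COM = 0.4049


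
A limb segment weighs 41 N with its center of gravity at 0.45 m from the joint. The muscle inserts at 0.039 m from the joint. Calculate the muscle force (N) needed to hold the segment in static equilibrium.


F_muscle = W * d_load / d_muscle
F_muscle = 41 * 0.45 / 0.039
Numerator = 18.4500
F_muscle = 473.0769


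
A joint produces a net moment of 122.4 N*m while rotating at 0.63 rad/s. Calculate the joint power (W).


P = M * omega
P = 122.4 * 0.63
P = 77.1120


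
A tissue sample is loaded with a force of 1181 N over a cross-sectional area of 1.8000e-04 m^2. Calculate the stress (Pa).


stress = F / A
stress = 1181 / 1.8000e-04
stress = 6.5611e+06


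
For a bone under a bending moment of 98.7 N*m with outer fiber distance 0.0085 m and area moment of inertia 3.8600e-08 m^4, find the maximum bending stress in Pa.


sigma = M * c / I
sigma = 98.7 * 0.0085 / 3.8600e-08
M * c = 0.8390
sigma = 2.1734e+07


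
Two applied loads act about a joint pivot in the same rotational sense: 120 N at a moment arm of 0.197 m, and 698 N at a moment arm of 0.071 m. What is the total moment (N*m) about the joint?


M = F1 * d1 + F2 * d2
M = 120 * 0.197 + 698 * 0.071
M = 23.6400 + 49.5580
M = 73.1980


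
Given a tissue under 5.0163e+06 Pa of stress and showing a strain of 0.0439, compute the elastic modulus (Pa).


E = stress / strain
E = 5.0163e+06 / 0.0439
E = 1.1427e+08


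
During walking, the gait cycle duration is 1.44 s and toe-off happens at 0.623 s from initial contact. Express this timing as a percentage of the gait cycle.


pct = (event_time / cycle_time) * 100
pct = (0.623 / 1.44) * 100
ratio = 0.4326
pct = 43.2639


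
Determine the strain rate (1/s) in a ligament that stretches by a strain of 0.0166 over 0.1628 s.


strain_rate = delta_strain / delta_t
strain_rate = 0.0166 / 0.1628
strain_rate = 0.1020


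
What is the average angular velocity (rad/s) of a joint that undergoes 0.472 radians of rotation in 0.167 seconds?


omega = delta_theta / delta_t
omega = 0.472 / 0.167
omega = 2.8263


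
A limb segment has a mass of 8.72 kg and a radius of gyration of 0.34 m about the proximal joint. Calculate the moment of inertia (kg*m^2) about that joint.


I = m * k^2
I = 8.72 * 0.34^2
k^2 = 0.1156
I = 1.0080


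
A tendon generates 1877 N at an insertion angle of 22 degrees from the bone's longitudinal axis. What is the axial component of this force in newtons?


F_eff = F_tendon * cos(theta)
theta = 22 deg = 0.3840 rad
cos(theta) = 0.9272
F_eff = 1877 * 0.9272
F_eff = 1740.3241


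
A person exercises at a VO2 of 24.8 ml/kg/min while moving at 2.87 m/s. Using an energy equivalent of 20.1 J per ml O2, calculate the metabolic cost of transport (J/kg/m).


Power per kg = VO2 * 20.1 / 60
Power per kg = 24.8 * 20.1 / 60 = 8.3080 W/kg
Cost = power_per_kg / speed
Cost = 8.3080 / 2.87
Cost = 2.8948


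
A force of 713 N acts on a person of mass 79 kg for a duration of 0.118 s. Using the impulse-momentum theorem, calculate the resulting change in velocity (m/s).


J = F * dt = 713 * 0.118 = 84.1340 N*s
delta_v = J / m
delta_v = 84.1340 / 79
delta_v = 1.0650


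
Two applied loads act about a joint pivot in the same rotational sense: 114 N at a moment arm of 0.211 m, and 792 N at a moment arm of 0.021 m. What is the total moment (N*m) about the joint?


M = F1 * d1 + F2 * d2
M = 114 * 0.211 + 792 * 0.021
M = 24.0540 + 16.6320
M = 40.6860


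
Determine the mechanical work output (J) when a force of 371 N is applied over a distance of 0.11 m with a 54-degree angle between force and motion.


W = F * d * cos(theta)
theta = 54 deg = 0.9425 rad
cos(theta) = 0.5878
W = 371 * 0.11 * 0.5878
W = 23.9875


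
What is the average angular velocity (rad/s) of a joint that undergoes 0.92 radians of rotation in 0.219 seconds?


omega = delta_theta / delta_t
omega = 0.92 / 0.219
omega = 4.2009


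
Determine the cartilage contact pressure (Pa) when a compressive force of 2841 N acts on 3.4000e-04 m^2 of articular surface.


P = F / A
P = 2841 / 3.4000e-04
P = 8.3559e+06


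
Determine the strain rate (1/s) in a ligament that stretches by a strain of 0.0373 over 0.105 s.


strain_rate = delta_strain / delta_t
strain_rate = 0.0373 / 0.105
strain_rate = 0.3552


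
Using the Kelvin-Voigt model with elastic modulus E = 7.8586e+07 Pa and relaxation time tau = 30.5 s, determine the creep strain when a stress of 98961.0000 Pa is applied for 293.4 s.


epsilon(t) = (sigma/E) * (1 - exp(-t/tau))
sigma/E = 98961.0000 / 7.8586e+07 = 0.0013
exp(-t/tau) = exp(-293.4 / 30.5) = 6.6409e-05
epsilon = 0.0013 * (1 - 6.6409e-05)
epsilon = 0.0013


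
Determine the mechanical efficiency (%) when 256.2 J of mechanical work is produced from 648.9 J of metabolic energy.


eta = (W_mech / E_meta) * 100
eta = (256.2 / 648.9) * 100
ratio = 0.3948
eta = 39.4822


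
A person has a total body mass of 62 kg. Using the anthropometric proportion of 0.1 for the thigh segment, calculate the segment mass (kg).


m_segment = body_mass * fraction
m_segment = 62 * 0.1
m_segment = 6.2000


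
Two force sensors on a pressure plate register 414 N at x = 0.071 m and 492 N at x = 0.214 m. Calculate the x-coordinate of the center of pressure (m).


COP_x = (F1*x1 + F2*x2) / (F1 + F2)
COP_x = (414*0.071 + 492*0.214) / (414 + 492)
Numerator = 134.6820
Denominator = 906
COP_x = 0.1487


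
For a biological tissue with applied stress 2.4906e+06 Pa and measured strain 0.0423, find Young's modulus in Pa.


E = stress / strain
E = 2.4906e+06 / 0.0423
E = 5.8879e+07


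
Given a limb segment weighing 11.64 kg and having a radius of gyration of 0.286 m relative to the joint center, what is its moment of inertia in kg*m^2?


I = m * k^2
I = 11.64 * 0.286^2
k^2 = 0.0818
I = 0.9521


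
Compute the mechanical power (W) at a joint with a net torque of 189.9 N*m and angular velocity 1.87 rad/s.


P = M * omega
P = 189.9 * 1.87
P = 355.1130


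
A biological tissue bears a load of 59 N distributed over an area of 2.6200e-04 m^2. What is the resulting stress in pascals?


stress = F / A
stress = 59 / 2.6200e-04
stress = 225190.8397


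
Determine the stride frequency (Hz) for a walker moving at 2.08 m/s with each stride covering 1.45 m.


f = v / stride_length
f = 2.08 / 1.45
f = 1.4345


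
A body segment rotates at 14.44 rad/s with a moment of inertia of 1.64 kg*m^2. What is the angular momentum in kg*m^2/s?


L = I * omega
L = 1.64 * 14.44
L = 23.6816


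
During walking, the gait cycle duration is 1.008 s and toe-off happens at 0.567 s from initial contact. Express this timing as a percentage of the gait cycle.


pct = (event_time / cycle_time) * 100
pct = (0.567 / 1.008) * 100
ratio = 0.5625
pct = 56.2500


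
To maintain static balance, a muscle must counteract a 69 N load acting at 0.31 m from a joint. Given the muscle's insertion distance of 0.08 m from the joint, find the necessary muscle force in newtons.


F_muscle = W * d_load / d_muscle
F_muscle = 69 * 0.31 / 0.08
Numerator = 21.3900
F_muscle = 267.3750


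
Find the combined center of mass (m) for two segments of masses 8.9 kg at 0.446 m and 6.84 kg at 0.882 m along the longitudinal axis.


COM = (m1*x1 + m2*x2) / (m1 + m2)
COM = (8.9*0.446 + 6.84*0.882) / (8.9 + 6.84)
Numerator = 10.0023
Denominator = 15.7400
COM = 0.6355


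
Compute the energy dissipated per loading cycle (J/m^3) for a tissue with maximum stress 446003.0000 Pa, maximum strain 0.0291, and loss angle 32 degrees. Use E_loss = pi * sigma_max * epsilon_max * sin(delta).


E_loss = pi * sigma_max * epsilon_max * sin(delta)
delta = 32 deg = 0.5585 rad
sin(delta) = 0.5299
E_loss = pi * 446003.0000 * 0.0291 * 0.5299
E_loss = 21606.7949


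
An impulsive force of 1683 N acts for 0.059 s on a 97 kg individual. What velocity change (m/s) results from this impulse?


J = F * dt = 1683 * 0.059 = 99.2970 N*s
delta_v = J / m
delta_v = 99.2970 / 97
delta_v = 1.0237


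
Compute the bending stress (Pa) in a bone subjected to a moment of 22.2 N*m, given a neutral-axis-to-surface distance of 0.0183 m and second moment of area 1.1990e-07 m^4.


sigma = M * c / I
sigma = 22.2 * 0.0183 / 1.1990e-07
M * c = 0.4063
sigma = 3.3883e+06


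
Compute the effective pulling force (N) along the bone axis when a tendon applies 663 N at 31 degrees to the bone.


F_eff = F_tendon * cos(theta)
theta = 31 deg = 0.5411 rad
cos(theta) = 0.8572
F_eff = 663 * 0.8572
F_eff = 568.3019


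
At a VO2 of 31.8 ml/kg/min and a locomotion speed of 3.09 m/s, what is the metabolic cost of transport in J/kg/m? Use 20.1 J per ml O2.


Power per kg = VO2 * 20.1 / 60
Power per kg = 31.8 * 20.1 / 60 = 10.6530 W/kg
Cost = power_per_kg / speed
Cost = 10.6530 / 3.09
Cost = 3.4476


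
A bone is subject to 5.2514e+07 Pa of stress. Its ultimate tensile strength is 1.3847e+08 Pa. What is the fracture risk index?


FRI = applied / ultimate
FRI = 5.2514e+07 / 1.3847e+08
FRI = 0.3792


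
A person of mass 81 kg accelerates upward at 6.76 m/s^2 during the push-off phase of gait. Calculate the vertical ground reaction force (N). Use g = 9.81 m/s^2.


GRF = m * (g + a)
GRF = 81 * (9.81 + 6.76)
GRF = 81 * 16.5700
GRF = 1342.1700


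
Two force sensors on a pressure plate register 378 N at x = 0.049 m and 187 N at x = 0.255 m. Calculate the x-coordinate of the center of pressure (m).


COP_x = (F1*x1 + F2*x2) / (F1 + F2)
COP_x = (378*0.049 + 187*0.255) / (378 + 187)
Numerator = 66.2070
Denominator = 565
COP_x = 0.1172


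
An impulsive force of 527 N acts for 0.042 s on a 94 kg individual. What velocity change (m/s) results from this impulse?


J = F * dt = 527 * 0.042 = 22.1340 N*s
delta_v = J / m
delta_v = 22.1340 / 94
delta_v = 0.2355


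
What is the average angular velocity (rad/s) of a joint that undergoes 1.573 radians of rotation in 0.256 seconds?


omega = delta_theta / delta_t
omega = 1.573 / 0.256
omega = 6.1445


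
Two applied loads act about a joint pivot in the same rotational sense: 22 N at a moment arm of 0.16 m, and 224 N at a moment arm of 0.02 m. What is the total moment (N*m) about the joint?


M = F1 * d1 + F2 * d2
M = 22 * 0.16 + 224 * 0.02
M = 3.5200 + 4.4800
M = 8.0000


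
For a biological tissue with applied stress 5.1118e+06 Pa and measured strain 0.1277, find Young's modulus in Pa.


E = stress / strain
E = 5.1118e+06 / 0.1277
E = 4.0030e+07


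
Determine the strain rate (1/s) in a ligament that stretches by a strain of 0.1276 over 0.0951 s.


strain_rate = delta_strain / delta_t
strain_rate = 0.1276 / 0.0951
strain_rate = 1.3417


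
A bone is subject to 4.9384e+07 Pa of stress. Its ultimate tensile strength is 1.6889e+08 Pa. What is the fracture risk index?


FRI = applied / ultimate
FRI = 4.9384e+07 / 1.6889e+08
FRI = 0.2924


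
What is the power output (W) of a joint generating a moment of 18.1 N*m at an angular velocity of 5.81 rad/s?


P = M * omega
P = 18.1 * 5.81
P = 105.1610


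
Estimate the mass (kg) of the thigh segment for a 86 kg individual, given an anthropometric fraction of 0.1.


m_segment = body_mass * fraction
m_segment = 86 * 0.1
m_segment = 8.6000


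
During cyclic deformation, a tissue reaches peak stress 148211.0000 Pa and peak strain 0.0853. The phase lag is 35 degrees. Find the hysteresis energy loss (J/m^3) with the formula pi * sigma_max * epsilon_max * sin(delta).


E_loss = pi * sigma_max * epsilon_max * sin(delta)
delta = 35 deg = 0.6109 rad
sin(delta) = 0.5736
E_loss = pi * 148211.0000 * 0.0853 * 0.5736
E_loss = 22780.8877


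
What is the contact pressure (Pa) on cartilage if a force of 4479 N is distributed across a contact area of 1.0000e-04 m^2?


P = F / A
P = 4479 / 1.0000e-04
P = 4.4790e+07


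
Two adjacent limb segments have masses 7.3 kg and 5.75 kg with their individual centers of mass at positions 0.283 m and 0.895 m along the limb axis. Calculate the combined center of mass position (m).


COM = (m1*x1 + m2*x2) / (m1 + m2)
COM = (7.3*0.283 + 5.75*0.895) / (7.3 + 5.75)
Numerator = 7.2121
Denominator = 13.0500
COM = 0.5527


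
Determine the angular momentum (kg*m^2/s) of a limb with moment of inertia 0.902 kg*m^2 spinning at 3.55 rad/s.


L = I * omega
L = 0.902 * 3.55
L = 3.2021


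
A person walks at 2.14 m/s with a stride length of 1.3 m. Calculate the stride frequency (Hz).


f = v / stride_length
f = 2.14 / 1.3
f = 1.6462


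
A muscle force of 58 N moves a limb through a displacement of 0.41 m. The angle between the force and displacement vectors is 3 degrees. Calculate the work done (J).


W = F * d * cos(theta)
theta = 3 deg = 0.0524 rad
cos(theta) = 0.9986
W = 58 * 0.41 * 0.9986
W = 23.7474


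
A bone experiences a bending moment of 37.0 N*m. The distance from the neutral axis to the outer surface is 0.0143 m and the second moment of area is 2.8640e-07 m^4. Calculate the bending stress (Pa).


sigma = M * c / I
sigma = 37.0 * 0.0143 / 2.8640e-07
M * c = 0.5291
sigma = 1.8474e+06


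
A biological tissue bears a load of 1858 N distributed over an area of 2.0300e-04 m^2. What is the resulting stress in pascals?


stress = F / A
stress = 1858 / 2.0300e-04
stress = 9.1527e+06


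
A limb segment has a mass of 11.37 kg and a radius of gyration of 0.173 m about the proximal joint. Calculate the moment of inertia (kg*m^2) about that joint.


I = m * k^2
I = 11.37 * 0.173^2
k^2 = 0.0299
I = 0.3403


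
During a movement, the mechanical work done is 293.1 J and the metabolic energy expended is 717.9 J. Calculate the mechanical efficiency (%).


eta = (W_mech / E_meta) * 100
eta = (293.1 / 717.9) * 100
ratio = 0.4083
eta = 40.8274


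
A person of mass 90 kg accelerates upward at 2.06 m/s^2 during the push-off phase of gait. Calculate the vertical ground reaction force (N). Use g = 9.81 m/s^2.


GRF = m * (g + a)
GRF = 90 * (9.81 + 2.06)
GRF = 90 * 11.8700
GRF = 1068.3000


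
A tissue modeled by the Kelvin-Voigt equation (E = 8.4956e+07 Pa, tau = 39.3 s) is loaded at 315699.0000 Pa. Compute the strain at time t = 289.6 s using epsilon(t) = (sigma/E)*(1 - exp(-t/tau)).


epsilon(t) = (sigma/E) * (1 - exp(-t/tau))
sigma/E = 315699.0000 / 8.4956e+07 = 0.0037
exp(-t/tau) = exp(-289.6 / 39.3) = 6.3053e-04
epsilon = 0.0037 * (1 - 6.3053e-04)
epsilon = 0.0037


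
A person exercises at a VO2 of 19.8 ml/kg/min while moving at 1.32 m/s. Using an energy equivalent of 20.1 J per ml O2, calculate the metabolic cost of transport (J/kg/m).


Power per kg = VO2 * 20.1 / 60
Power per kg = 19.8 * 20.1 / 60 = 6.6330 W/kg
Cost = power_per_kg / speed
Cost = 6.6330 / 1.32
Cost = 5.0250


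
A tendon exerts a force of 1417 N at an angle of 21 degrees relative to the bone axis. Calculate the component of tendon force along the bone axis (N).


F_eff = F_tendon * cos(theta)
theta = 21 deg = 0.3665 rad
cos(theta) = 0.9336
F_eff = 1417 * 0.9336
F_eff = 1322.8835


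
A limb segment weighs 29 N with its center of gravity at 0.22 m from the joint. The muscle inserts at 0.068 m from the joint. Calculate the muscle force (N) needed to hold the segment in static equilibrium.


F_muscle = W * d_load / d_muscle
F_muscle = 29 * 0.22 / 0.068
Numerator = 6.3800
F_muscle = 93.8235


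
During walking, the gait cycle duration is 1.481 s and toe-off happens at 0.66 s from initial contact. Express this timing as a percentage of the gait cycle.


pct = (event_time / cycle_time) * 100
pct = (0.66 / 1.481) * 100
ratio = 0.4456
pct = 44.5645


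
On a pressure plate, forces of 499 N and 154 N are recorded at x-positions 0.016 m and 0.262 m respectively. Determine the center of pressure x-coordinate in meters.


COP_x = (F1*x1 + F2*x2) / (F1 + F2)
COP_x = (499*0.016 + 154*0.262) / (499 + 154)
Numerator = 48.3320
Denominator = 653
COP_x = 0.0740


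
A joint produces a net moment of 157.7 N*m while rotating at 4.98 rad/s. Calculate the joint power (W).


P = M * omega
P = 157.7 * 4.98
P = 785.3460


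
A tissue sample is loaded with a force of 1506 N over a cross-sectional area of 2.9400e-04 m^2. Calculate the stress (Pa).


stress = F / A
stress = 1506 / 2.9400e-04
stress = 5.1224e+06


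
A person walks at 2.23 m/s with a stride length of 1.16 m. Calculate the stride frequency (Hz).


f = v / stride_length
f = 2.23 / 1.16
f = 1.9224


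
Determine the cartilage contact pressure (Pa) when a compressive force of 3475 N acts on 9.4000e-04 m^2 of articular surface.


P = F / A
P = 3475 / 9.4000e-04
P = 3.6968e+06


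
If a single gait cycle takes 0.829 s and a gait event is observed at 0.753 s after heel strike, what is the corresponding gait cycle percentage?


pct = (event_time / cycle_time) * 100
pct = (0.753 / 0.829) * 100
ratio = 0.9083
pct = 90.8323


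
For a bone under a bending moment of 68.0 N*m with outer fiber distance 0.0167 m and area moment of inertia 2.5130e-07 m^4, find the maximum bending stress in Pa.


sigma = M * c / I
sigma = 68.0 * 0.0167 / 2.5130e-07
M * c = 1.1356
sigma = 4.5189e+06


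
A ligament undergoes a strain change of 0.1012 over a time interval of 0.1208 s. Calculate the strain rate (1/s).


strain_rate = delta_strain / delta_t
strain_rate = 0.1012 / 0.1208
strain_rate = 0.8377


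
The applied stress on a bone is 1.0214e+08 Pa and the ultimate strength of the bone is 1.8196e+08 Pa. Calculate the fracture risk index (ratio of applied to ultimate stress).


FRI = applied / ultimate
FRI = 1.0214e+08 / 1.8196e+08
FRI = 0.5613


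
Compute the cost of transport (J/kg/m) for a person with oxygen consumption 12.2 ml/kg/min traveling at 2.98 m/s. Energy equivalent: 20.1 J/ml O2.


Power per kg = VO2 * 20.1 / 60
Power per kg = 12.2 * 20.1 / 60 = 4.0870 W/kg
Cost = power_per_kg / speed
Cost = 4.0870 / 2.98
Cost = 1.3715


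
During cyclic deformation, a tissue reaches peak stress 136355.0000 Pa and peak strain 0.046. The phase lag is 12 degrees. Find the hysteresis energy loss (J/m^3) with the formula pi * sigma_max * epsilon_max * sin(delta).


E_loss = pi * sigma_max * epsilon_max * sin(delta)
delta = 12 deg = 0.2094 rad
sin(delta) = 0.2079
E_loss = pi * 136355.0000 * 0.046 * 0.2079
E_loss = 4096.9219


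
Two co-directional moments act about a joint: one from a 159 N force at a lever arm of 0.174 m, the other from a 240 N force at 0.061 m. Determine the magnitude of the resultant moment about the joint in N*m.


M = F1 * d1 + F2 * d2
M = 159 * 0.174 + 240 * 0.061
M = 27.6660 + 14.6400
M = 42.3060


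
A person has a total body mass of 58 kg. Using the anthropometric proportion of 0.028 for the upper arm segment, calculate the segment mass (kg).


m_segment = body_mass * fraction
m_segment = 58 * 0.028
m_segment = 1.6240


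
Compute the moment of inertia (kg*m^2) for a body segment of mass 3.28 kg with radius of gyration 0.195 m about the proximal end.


I = m * k^2
I = 3.28 * 0.195^2
k^2 = 0.0380
I = 0.1247


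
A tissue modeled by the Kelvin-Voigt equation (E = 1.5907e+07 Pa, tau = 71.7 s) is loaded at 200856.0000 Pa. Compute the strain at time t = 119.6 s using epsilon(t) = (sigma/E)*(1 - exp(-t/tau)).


epsilon(t) = (sigma/E) * (1 - exp(-t/tau))
sigma/E = 200856.0000 / 1.5907e+07 = 0.0126
exp(-t/tau) = exp(-119.6 / 71.7) = 0.1886
epsilon = 0.0126 * (1 - 0.1886)
epsilon = 0.0102


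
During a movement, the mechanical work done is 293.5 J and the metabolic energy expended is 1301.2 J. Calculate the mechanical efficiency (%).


eta = (W_mech / E_meta) * 100
eta = (293.5 / 1301.2) * 100
ratio = 0.2256
eta = 22.5561


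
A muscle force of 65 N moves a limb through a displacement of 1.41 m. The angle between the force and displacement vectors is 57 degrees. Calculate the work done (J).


W = F * d * cos(theta)
theta = 57 deg = 0.9948 rad
cos(theta) = 0.5446
W = 65 * 1.41 * 0.5446
W = 49.9162


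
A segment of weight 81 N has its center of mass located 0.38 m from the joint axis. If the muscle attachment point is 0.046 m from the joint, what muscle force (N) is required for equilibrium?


F_muscle = W * d_load / d_muscle
F_muscle = 81 * 0.38 / 0.046
Numerator = 30.7800
F_muscle = 669.1304


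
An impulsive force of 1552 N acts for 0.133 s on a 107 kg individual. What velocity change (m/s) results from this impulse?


J = F * dt = 1552 * 0.133 = 206.4160 N*s
delta_v = J / m
delta_v = 206.4160 / 107
delta_v = 1.9291


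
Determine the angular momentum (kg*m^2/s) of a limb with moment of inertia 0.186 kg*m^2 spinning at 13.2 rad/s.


L = I * omega
L = 0.186 * 13.2
L = 2.4552


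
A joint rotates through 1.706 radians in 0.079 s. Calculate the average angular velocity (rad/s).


omega = delta_theta / delta_t
omega = 1.706 / 0.079
omega = 21.5949


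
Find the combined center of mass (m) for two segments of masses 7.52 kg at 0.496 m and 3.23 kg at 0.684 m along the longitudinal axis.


COM = (m1*x1 + m2*x2) / (m1 + m2)
COM = (7.52*0.496 + 3.23*0.684) / (7.52 + 3.23)
Numerator = 5.9392
Denominator = 10.7500
COM = 0.5525


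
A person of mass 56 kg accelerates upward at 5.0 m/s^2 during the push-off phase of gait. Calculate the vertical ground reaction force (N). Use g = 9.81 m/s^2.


GRF = m * (g + a)
GRF = 56 * (9.81 + 5.0)
GRF = 56 * 14.8100
GRF = 829.3600


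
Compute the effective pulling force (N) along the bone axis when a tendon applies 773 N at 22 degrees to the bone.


F_eff = F_tendon * cos(theta)
theta = 22 deg = 0.3840 rad
cos(theta) = 0.9272
F_eff = 773 * 0.9272
F_eff = 716.7131


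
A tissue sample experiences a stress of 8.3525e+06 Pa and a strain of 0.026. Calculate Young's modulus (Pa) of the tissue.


E = stress / strain
E = 8.3525e+06 / 0.026
E = 3.2125e+08


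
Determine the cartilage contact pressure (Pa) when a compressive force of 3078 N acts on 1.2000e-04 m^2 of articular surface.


P = F / A
P = 3078 / 1.2000e-04
P = 2.5650e+07


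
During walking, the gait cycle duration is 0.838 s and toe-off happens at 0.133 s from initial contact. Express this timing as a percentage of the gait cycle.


pct = (event_time / cycle_time) * 100
pct = (0.133 / 0.838) * 100
ratio = 0.1587
pct = 15.8711


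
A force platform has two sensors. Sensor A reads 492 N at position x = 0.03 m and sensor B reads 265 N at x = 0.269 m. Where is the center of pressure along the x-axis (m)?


COP_x = (F1*x1 + F2*x2) / (F1 + F2)
COP_x = (492*0.03 + 265*0.269) / (492 + 265)
Numerator = 86.0450
Denominator = 757
COP_x = 0.1137


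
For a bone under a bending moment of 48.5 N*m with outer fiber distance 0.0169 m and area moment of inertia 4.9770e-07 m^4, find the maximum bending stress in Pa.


sigma = M * c / I
sigma = 48.5 * 0.0169 / 4.9770e-07
M * c = 0.8196
sigma = 1.6469e+06


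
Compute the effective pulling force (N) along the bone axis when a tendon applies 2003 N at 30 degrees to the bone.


F_eff = F_tendon * cos(theta)
theta = 30 deg = 0.5236 rad
cos(theta) = 0.8660
F_eff = 2003 * 0.8660
F_eff = 1734.6489


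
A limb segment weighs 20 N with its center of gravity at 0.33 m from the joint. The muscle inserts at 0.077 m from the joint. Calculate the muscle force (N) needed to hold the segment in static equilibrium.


F_muscle = W * d_load / d_muscle
F_muscle = 20 * 0.33 / 0.077
Numerator = 6.6000
F_muscle = 85.7143


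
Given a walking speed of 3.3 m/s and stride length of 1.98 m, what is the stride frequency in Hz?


f = v / stride_length
f = 3.3 / 1.98
f = 1.6667


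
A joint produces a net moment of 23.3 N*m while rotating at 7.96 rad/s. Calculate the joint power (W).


P = M * omega
P = 23.3 * 7.96
P = 185.4680


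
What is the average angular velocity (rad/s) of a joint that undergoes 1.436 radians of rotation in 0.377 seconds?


omega = delta_theta / delta_t
omega = 1.436 / 0.377
omega = 3.8090


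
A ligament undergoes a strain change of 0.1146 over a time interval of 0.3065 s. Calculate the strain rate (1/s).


strain_rate = delta_strain / delta_t
strain_rate = 0.1146 / 0.3065
strain_rate = 0.3739


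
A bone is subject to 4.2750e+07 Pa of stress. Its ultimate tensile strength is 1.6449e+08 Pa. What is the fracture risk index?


FRI = applied / ultimate
FRI = 4.2750e+07 / 1.6449e+08
FRI = 0.2599


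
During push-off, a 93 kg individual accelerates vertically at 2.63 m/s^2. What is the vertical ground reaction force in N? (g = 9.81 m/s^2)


GRF = m * (g + a)
GRF = 93 * (9.81 + 2.63)
GRF = 93 * 12.4400
GRF = 1156.9200


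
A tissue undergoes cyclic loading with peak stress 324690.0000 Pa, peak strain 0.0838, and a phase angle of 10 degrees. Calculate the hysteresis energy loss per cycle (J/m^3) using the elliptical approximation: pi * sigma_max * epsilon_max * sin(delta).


E_loss = pi * sigma_max * epsilon_max * sin(delta)
delta = 10 deg = 0.1745 rad
sin(delta) = 0.1736
E_loss = pi * 324690.0000 * 0.0838 * 0.1736
E_loss = 14843.3878


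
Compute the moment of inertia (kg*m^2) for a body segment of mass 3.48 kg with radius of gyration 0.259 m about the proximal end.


I = m * k^2
I = 3.48 * 0.259^2
k^2 = 0.0671
I = 0.2334


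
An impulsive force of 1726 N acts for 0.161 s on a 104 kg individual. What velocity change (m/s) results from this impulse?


J = F * dt = 1726 * 0.161 = 277.8860 N*s
delta_v = J / m
delta_v = 277.8860 / 104
delta_v = 2.6720


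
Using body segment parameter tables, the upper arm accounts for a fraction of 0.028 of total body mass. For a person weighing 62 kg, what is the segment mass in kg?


m_segment = body_mass * fraction
m_segment = 62 * 0.028
m_segment = 1.7360


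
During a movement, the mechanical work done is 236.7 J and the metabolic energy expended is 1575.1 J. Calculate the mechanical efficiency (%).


eta = (W_mech / E_meta) * 100
eta = (236.7 / 1575.1) * 100
ratio = 0.1503
eta = 15.0276


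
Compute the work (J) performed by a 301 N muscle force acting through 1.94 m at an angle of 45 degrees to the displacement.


W = F * d * cos(theta)
theta = 45 deg = 0.7854 rad
cos(theta) = 0.7071
W = 301 * 1.94 * 0.7071
W = 412.9079


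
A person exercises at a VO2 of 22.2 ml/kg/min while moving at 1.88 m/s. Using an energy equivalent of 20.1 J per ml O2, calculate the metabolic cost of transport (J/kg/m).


Power per kg = VO2 * 20.1 / 60
Power per kg = 22.2 * 20.1 / 60 = 7.4370 W/kg
Cost = power_per_kg / speed
Cost = 7.4370 / 1.88
Cost = 3.9559


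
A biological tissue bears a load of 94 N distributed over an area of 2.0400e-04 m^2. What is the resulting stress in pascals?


stress = F / A
stress = 94 / 2.0400e-04
stress = 460784.3137


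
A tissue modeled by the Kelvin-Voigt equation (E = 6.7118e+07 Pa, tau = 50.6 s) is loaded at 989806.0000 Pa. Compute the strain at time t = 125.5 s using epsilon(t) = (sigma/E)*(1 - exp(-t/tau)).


epsilon(t) = (sigma/E) * (1 - exp(-t/tau))
sigma/E = 989806.0000 / 6.7118e+07 = 0.0147
exp(-t/tau) = exp(-125.5 / 50.6) = 0.0837
epsilon = 0.0147 * (1 - 0.0837)
epsilon = 0.0135


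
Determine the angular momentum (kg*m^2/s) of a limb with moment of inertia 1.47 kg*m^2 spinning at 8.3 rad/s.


L = I * omega
L = 1.47 * 8.3
L = 12.2010


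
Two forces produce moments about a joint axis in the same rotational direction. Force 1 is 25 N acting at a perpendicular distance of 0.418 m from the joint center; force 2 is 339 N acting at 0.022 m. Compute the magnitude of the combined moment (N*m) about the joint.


M = F1 * d1 + F2 * d2
M = 25 * 0.418 + 339 * 0.022
M = 10.4500 + 7.4580
M = 17.9080


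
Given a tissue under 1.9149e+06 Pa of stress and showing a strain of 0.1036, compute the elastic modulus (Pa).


E = stress / strain
E = 1.9149e+06 / 0.1036
E = 1.8484e+07


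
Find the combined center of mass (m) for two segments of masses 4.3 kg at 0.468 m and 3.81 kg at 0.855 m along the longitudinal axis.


COM = (m1*x1 + m2*x2) / (m1 + m2)
COM = (4.3*0.468 + 3.81*0.855) / (4.3 + 3.81)
Numerator = 5.2699
Denominator = 8.1100
COM = 0.6498


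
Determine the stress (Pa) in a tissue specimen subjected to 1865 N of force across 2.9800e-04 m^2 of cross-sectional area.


stress = F / A
stress = 1865 / 2.9800e-04
stress = 6.2584e+06


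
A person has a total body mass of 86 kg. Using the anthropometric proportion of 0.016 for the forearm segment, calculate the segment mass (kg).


m_segment = body_mass * fraction
m_segment = 86 * 0.016
m_segment = 1.3760


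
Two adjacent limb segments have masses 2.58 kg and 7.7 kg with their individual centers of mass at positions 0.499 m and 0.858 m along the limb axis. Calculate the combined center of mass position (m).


COM = (m1*x1 + m2*x2) / (m1 + m2)
COM = (2.58*0.499 + 7.7*0.858) / (2.58 + 7.7)
Numerator = 7.8940
Denominator = 10.2800
COM = 0.7679


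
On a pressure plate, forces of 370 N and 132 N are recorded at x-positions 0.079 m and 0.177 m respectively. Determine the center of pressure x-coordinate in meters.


COP_x = (F1*x1 + F2*x2) / (F1 + F2)
COP_x = (370*0.079 + 132*0.177) / (370 + 132)
Numerator = 52.5940
Denominator = 502
COP_x = 0.1048


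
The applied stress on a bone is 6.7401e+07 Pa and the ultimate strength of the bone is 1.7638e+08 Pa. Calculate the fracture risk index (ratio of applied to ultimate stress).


FRI = applied / ultimate
FRI = 6.7401e+07 / 1.7638e+08
FRI = 0.3821


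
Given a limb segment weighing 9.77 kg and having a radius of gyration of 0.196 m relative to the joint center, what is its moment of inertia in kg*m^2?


I = m * k^2
I = 9.77 * 0.196^2
k^2 = 0.0384
I = 0.3753


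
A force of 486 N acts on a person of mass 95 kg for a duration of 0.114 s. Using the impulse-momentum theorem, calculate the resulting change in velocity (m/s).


J = F * dt = 486 * 0.114 = 55.4040 N*s
delta_v = J / m
delta_v = 55.4040 / 95
delta_v = 0.5832


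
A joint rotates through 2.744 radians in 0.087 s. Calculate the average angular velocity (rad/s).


omega = delta_theta / delta_t
omega = 2.744 / 0.087
omega = 31.5402


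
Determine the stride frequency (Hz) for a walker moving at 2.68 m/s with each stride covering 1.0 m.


f = v / stride_length
f = 2.68 / 1.0
f = 2.6800


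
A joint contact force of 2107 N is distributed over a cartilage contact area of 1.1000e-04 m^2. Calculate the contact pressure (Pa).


P = F / A
P = 2107 / 1.1000e-04
P = 1.9155e+07


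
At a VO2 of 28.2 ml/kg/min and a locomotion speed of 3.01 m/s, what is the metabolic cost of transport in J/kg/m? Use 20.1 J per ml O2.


Power per kg = VO2 * 20.1 / 60
Power per kg = 28.2 * 20.1 / 60 = 9.4470 W/kg
Cost = power_per_kg / speed
Cost = 9.4470 / 3.01
Cost = 3.1385


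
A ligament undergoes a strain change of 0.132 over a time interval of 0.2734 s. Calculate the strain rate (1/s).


strain_rate = delta_strain / delta_t
strain_rate = 0.132 / 0.2734
strain_rate = 0.4828


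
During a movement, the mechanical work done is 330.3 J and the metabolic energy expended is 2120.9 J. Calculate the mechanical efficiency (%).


eta = (W_mech / E_meta) * 100
eta = (330.3 / 2120.9) * 100
ratio = 0.1557
eta = 15.5736


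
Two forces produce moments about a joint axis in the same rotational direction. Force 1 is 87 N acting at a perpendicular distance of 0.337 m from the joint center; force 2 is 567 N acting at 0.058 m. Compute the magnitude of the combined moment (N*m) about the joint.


M = F1 * d1 + F2 * d2
M = 87 * 0.337 + 567 * 0.058
M = 29.3190 + 32.8860
M = 62.2050


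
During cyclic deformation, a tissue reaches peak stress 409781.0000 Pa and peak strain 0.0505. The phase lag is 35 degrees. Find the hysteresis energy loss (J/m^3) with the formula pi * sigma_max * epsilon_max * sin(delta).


E_loss = pi * sigma_max * epsilon_max * sin(delta)
delta = 35 deg = 0.6109 rad
sin(delta) = 0.5736
E_loss = pi * 409781.0000 * 0.0505 * 0.5736
E_loss = 37289.3120


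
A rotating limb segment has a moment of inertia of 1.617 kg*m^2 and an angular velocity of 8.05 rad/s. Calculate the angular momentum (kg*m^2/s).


L = I * omega
L = 1.617 * 8.05
L = 13.0169


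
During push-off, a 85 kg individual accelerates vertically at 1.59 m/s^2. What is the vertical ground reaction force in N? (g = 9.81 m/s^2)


GRF = m * (g + a)
GRF = 85 * (9.81 + 1.59)
GRF = 85 * 11.4000
GRF = 969.0000


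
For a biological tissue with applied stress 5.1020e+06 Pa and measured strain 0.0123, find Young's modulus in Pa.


E = stress / strain
E = 5.1020e+06 / 0.0123
E = 4.1480e+08


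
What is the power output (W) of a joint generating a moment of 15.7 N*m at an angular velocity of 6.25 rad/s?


P = M * omega
P = 15.7 * 6.25
P = 98.1250


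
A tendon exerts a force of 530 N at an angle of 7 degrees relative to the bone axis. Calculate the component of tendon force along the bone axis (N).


F_eff = F_tendon * cos(theta)
theta = 7 deg = 0.1222 rad
cos(theta) = 0.9925
F_eff = 530 * 0.9925
F_eff = 526.0495


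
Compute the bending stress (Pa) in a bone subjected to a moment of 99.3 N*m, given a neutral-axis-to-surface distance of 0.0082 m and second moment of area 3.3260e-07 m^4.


sigma = M * c / I
sigma = 99.3 * 0.0082 / 3.3260e-07
M * c = 0.8143
sigma = 2.4482e+06


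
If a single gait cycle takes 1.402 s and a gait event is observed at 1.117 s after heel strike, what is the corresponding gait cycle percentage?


pct = (event_time / cycle_time) * 100
pct = (1.117 / 1.402) * 100
ratio = 0.7967
pct = 79.6719


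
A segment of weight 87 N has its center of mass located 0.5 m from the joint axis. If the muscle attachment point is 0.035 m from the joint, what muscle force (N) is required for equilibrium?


F_muscle = W * d_load / d_muscle
F_muscle = 87 * 0.5 / 0.035
Numerator = 43.5000
F_muscle = 1242.8571


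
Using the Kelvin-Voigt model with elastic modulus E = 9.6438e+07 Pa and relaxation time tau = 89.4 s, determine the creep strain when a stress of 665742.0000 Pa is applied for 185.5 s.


epsilon(t) = (sigma/E) * (1 - exp(-t/tau))
sigma/E = 665742.0000 / 9.6438e+07 = 0.0069
exp(-t/tau) = exp(-185.5 / 89.4) = 0.1256
epsilon = 0.0069 * (1 - 0.1256)
epsilon = 0.0060


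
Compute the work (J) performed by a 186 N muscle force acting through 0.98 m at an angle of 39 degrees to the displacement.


W = F * d * cos(theta)
theta = 39 deg = 0.6807 rad
cos(theta) = 0.7771
W = 186 * 0.98 * 0.7771
W = 141.6582


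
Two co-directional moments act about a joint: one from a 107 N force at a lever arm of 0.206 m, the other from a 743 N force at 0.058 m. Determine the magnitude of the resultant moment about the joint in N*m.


M = F1 * d1 + F2 * d2
M = 107 * 0.206 + 743 * 0.058
M = 22.0420 + 43.0940
M = 65.1360


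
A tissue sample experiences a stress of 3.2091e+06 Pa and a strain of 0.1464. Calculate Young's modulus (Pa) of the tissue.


E = stress / strain
E = 3.2091e+06 / 0.1464
E = 2.1920e+07


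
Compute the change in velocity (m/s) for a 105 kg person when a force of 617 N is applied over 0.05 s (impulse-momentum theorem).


J = F * dt = 617 * 0.05 = 30.8500 N*s
delta_v = J / m
delta_v = 30.8500 / 105
delta_v = 0.2938


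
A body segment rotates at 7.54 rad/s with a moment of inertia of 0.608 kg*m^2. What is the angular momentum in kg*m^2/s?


L = I * omega
L = 0.608 * 7.54
L = 4.5843


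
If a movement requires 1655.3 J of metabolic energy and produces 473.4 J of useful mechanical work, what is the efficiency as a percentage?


eta = (W_mech / E_meta) * 100
eta = (473.4 / 1655.3) * 100
ratio = 0.2860
eta = 28.5990


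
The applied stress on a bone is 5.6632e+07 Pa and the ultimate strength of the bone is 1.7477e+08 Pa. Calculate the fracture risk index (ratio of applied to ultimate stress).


FRI = applied / ultimate
FRI = 5.6632e+07 / 1.7477e+08
FRI = 0.3240


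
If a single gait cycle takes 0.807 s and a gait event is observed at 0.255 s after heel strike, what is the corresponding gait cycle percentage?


pct = (event_time / cycle_time) * 100
pct = (0.255 / 0.807) * 100
ratio = 0.3160
pct = 31.5985


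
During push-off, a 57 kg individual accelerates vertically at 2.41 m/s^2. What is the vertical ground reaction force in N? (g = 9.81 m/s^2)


GRF = m * (g + a)
GRF = 57 * (9.81 + 2.41)
GRF = 57 * 12.2200
GRF = 696.5400


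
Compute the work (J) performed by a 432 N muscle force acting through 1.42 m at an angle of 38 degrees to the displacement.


W = F * d * cos(theta)
theta = 38 deg = 0.6632 rad
cos(theta) = 0.7880
W = 432 * 1.42 * 0.7880
W = 483.3973


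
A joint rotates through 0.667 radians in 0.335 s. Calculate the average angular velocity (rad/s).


omega = delta_theta / delta_t
omega = 0.667 / 0.335
omega = 1.9910


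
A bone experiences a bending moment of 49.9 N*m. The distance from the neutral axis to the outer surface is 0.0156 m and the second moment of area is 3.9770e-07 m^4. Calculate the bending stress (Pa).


sigma = M * c / I
sigma = 49.9 * 0.0156 / 3.9770e-07
M * c = 0.7784
sigma = 1.9574e+06


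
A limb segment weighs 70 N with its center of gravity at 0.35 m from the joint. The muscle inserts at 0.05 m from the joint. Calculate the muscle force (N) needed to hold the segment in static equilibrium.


F_muscle = W * d_load / d_muscle
F_muscle = 70 * 0.35 / 0.05
Numerator = 24.5000
F_muscle = 490.0000


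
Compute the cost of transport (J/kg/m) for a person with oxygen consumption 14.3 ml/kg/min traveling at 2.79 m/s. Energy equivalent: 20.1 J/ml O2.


Power per kg = VO2 * 20.1 / 60
Power per kg = 14.3 * 20.1 / 60 = 4.7905 W/kg
Cost = power_per_kg / speed
Cost = 4.7905 / 2.79
Cost = 1.7170


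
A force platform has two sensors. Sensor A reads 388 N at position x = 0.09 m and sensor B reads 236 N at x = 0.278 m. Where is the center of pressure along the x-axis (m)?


COP_x = (F1*x1 + F2*x2) / (F1 + F2)
COP_x = (388*0.09 + 236*0.278) / (388 + 236)
Numerator = 100.5280
Denominator = 624
COP_x = 0.1611


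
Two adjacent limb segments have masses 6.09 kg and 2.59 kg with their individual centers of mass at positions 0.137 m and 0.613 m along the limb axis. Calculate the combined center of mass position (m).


COM = (m1*x1 + m2*x2) / (m1 + m2)
COM = (6.09*0.137 + 2.59*0.613) / (6.09 + 2.59)
Numerator = 2.4220
Denominator = 8.6800
COM = 0.2790


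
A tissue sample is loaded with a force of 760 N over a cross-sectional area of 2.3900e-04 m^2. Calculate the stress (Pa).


stress = F / A
stress = 760 / 2.3900e-04
stress = 3.1799e+06
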